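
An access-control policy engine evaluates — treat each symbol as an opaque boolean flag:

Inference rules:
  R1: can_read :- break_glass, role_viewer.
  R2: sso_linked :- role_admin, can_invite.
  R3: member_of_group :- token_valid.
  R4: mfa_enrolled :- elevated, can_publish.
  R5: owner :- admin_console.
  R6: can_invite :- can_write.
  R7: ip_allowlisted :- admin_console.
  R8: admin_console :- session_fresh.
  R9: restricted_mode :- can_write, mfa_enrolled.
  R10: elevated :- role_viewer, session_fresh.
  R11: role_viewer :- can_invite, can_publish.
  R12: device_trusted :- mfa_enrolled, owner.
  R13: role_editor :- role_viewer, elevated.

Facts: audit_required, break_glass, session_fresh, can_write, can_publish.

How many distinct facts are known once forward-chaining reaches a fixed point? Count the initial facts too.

16

Round 1 — R6, R8, derive can_invite, admin_console.
Round 2 — R5, R7, R11, derive owner, ip_allowlisted, role_viewer.
Round 3 — R1, R10, derive can_read, elevated.
Round 4 — R4, R13, derive mfa_enrolled, role_editor.
Round 5 — R9, R12, derive restricted_mode, device_trusted.
Closure: {admin_console, audit_required, break_glass, can_invite, can_publish, can_read, can_write, device_trusted, elevated, ip_allowlisted, mfa_enrolled, owner, restricted_mode, role_editor, role_viewer, session_fresh} — 16 facts.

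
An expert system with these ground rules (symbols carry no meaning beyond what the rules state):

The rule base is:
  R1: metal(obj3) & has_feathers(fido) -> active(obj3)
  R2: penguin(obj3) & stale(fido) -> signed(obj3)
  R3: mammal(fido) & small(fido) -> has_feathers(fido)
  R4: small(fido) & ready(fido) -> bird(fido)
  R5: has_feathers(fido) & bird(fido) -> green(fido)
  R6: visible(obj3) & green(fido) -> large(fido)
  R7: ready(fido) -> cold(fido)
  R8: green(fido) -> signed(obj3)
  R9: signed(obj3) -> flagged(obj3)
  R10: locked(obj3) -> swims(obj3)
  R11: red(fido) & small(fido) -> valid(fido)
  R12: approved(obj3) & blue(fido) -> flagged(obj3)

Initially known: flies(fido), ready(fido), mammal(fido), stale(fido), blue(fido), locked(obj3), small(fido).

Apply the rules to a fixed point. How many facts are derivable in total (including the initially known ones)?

Round 1: R3 [mammal(fido) & small(fido) -> has_feathers(fido)]; R4 [small(fido) & ready(fido) -> bird(fido)]; R7 [ready(fido) -> cold(fido)]; R10 [locked(obj3) -> swims(obj3)]. Adds has_feathers(fido), bird(fido), cold(fido), swims(obj3).
Round 2: R5 [has_feathers(fido) & bird(fido) -> green(fido)]. Adds green(fido).
Round 3: R8 [green(fido) -> signed(obj3)]. Adds signed(obj3).
Round 4: R9 [signed(obj3) -> flagged(obj3)]. Adds flagged(obj3).
Closure: {bird(fido), blue(fido), cold(fido), flagged(obj3), flies(fido), green(fido), has_feathers(fido), locked(obj3), mammal(fido), ready(fido), signed(obj3), small(fido), stale(fido), swims(obj3)} — 14 facts.

14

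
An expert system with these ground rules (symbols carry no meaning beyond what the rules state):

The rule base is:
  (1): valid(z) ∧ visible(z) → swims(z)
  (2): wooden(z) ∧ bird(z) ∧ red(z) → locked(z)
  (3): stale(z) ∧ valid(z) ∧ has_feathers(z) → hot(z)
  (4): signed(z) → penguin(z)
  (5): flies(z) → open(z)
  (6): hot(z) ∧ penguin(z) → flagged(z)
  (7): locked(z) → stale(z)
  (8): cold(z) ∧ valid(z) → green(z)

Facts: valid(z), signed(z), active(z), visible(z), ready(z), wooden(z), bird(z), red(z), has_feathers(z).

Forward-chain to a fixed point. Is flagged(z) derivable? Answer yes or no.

[1] (1) [valid(z) ∧ visible(z) → swims(z)]; (2) [wooden(z) ∧ bird(z) ∧ red(z) → locked(z)]; (4) [signed(z) → penguin(z)]. ⇒ new: swims(z), locked(z), penguin(z).
[2] (7) [locked(z) → stale(z)]. ⇒ new: stale(z).
[3] (3) [stale(z) ∧ valid(z) ∧ has_feathers(z) → hot(z)]. ⇒ new: hot(z).
[4] (6) [hot(z) ∧ penguin(z) → flagged(z)]. ⇒ new: flagged(z).
flagged(z) appears in round 4, so it is derivable.

yes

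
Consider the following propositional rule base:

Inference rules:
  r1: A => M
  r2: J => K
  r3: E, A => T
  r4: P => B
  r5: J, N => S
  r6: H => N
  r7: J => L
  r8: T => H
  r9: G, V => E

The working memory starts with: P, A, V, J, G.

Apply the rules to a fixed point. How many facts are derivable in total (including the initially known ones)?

14

Round 1: r1 [A => M]; r2 [J => K]; r4 [P => B]; r7 [J => L]; r9 [G, V => E]. New: M, K, B, L, E.
Round 2: r3 [E, A => T]. New: T.
Round 3: r8 [T => H]. New: H.
Round 4: r6 [H => N]. New: N.
Round 5: r5 [J, N => S]. New: S.
Closure: {A, B, E, G, H, J, K, L, M, N, P, S, T, V} — 14 facts.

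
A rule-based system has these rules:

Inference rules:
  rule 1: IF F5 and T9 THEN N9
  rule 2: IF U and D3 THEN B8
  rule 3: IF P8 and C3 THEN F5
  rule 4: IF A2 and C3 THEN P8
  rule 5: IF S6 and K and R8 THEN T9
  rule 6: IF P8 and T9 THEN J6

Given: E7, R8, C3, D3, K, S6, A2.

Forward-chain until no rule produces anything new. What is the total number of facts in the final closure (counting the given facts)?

Round 1: rule 4 [IF A2 and C3 THEN P8]; rule 5 [IF S6 and K and R8 THEN T9]. Adds P8, T9.
Round 2: rule 3 [IF P8 and C3 THEN F5]; rule 6 [IF P8 and T9 THEN J6]. Adds F5, J6.
Round 3: rule 1 [IF F5 and T9 THEN N9]. Adds N9.
Closure: {A2, C3, D3, E7, F5, J6, K, N9, P8, R8, S6, T9} — 12 facts.

12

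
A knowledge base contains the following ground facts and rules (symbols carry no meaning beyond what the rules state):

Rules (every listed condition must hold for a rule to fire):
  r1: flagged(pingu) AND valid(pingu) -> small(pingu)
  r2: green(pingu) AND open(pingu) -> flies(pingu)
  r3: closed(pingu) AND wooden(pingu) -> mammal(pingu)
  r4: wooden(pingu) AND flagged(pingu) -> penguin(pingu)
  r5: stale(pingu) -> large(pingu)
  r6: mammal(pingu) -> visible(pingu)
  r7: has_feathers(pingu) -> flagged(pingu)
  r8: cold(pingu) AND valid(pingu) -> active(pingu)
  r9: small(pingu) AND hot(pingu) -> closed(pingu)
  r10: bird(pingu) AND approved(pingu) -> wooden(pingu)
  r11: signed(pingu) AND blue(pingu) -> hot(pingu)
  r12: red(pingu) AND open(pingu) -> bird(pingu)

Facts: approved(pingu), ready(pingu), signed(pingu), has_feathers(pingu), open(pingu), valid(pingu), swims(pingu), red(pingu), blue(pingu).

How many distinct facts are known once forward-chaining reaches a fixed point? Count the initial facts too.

18

Round 1 — r7, r11, r12, derive flagged(pingu), hot(pingu), bird(pingu).
Round 2 — r1, r10, derive small(pingu), wooden(pingu).
Round 3 — r4, r9, derive penguin(pingu), closed(pingu).
Round 4 — r3, derive mammal(pingu).
Round 5 — r6, derive visible(pingu).
Closure: {approved(pingu), bird(pingu), blue(pingu), closed(pingu), flagged(pingu), has_feathers(pingu), hot(pingu), mammal(pingu), open(pingu), penguin(pingu), ready(pingu), red(pingu), signed(pingu), small(pingu), swims(pingu), valid(pingu), visible(pingu), wooden(pingu)} — 18 facts.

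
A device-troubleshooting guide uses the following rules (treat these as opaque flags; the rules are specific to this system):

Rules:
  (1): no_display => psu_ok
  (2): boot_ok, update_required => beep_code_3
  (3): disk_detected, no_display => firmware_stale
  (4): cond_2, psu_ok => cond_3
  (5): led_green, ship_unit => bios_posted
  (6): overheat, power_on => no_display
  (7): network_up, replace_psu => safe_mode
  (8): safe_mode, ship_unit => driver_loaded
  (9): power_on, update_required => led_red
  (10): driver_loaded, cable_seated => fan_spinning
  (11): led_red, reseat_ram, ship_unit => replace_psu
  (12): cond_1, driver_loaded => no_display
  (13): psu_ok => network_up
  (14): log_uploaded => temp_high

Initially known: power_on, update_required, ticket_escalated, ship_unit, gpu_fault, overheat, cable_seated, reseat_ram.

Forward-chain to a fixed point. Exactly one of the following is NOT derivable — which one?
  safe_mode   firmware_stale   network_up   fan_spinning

Round 1: (6) [overheat, power_on => no_display]; (9) [power_on, update_required => led_red]. Adds no_display, led_red.
Round 2: (1) [no_display => psu_ok]; (11) [led_red, reseat_ram, ship_unit => replace_psu]. Adds psu_ok, replace_psu.
Round 3: (13) [psu_ok => network_up]. Adds network_up.
Round 4: (7) [network_up, replace_psu => safe_mode]. Adds safe_mode.
Round 5: (8) [safe_mode, ship_unit => driver_loaded]. Adds driver_loaded.
Round 6: (10) [driver_loaded, cable_seated => fan_spinning]. Adds fan_spinning.
Derived: network_up (round 3), fan_spinning (round 6), safe_mode (round 4). firmware_stale never appears in any round.

firmware_stale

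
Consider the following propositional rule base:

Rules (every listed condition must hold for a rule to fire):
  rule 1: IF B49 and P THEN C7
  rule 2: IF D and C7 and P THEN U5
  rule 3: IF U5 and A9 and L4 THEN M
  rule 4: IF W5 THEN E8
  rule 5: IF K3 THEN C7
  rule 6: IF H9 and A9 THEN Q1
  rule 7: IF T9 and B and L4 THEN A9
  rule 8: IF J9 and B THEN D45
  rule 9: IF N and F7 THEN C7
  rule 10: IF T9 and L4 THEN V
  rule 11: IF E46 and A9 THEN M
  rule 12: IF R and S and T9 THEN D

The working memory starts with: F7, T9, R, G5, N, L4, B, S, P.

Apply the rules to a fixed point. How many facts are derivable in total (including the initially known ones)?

15

Round 1: rule 7 [IF T9 and B and L4 THEN A9]; rule 9 [IF N and F7 THEN C7]; rule 10 [IF T9 and L4 THEN V]; rule 12 [IF R and S and T9 THEN D]. Adds A9, C7, V, D.
Round 2: rule 2 [IF D and C7 and P THEN U5]. Adds U5.
Round 3: rule 3 [IF U5 and A9 and L4 THEN M]. Adds M.
Closure: {A9, B, C7, D, F7, G5, L4, M, N, P, R, S, T9, U5, V} — 15 facts.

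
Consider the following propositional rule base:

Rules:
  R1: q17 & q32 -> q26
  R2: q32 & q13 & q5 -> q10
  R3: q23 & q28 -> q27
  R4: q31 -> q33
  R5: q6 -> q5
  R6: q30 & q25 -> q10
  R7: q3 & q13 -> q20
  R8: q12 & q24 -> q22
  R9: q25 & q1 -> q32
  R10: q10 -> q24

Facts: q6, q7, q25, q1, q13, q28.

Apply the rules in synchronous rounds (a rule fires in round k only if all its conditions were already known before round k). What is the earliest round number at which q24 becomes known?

3

Round 1: R5 [q6 -> q5]; R9 [q25 & q1 -> q32]. New: q5, q32.
Round 2: R2 [q32 & q13 & q5 -> q10]. New: q10.
Round 3: R10 [q10 -> q24]. New: q24.
q24 first appears in round 3.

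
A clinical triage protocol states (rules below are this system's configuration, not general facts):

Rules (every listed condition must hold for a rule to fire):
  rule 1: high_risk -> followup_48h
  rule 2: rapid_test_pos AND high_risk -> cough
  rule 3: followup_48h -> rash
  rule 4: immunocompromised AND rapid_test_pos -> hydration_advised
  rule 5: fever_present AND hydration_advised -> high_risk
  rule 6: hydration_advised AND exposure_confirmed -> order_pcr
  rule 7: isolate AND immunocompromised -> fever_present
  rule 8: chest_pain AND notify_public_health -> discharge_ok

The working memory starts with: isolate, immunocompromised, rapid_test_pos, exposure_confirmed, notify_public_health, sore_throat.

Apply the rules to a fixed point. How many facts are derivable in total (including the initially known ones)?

Round 1 — rule 4, rule 7, derive hydration_advised, fever_present.
Round 2 — rule 5, rule 6, derive high_risk, order_pcr.
Round 3 — rule 1, rule 2, derive followup_48h, cough.
Round 4 — rule 3, derive rash.
Closure: {cough, exposure_confirmed, fever_present, followup_48h, high_risk, hydration_advised, immunocompromised, isolate, notify_public_health, order_pcr, rapid_test_pos, rash, sore_throat} — 13 facts.

13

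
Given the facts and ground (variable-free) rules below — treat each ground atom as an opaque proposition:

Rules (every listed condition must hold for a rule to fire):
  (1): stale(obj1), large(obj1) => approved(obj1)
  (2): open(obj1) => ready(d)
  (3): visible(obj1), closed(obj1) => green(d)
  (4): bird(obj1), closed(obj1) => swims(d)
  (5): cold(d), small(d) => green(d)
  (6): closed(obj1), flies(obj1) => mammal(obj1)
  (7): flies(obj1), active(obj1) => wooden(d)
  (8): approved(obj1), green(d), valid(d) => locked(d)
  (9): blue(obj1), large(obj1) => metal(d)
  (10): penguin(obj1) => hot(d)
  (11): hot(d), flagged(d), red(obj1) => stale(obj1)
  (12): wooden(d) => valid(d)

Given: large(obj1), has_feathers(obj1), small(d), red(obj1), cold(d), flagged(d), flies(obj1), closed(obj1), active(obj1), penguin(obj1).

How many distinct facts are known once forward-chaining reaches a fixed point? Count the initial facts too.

Round 1 fires (5), (6), (7), (10), giving green(d), mammal(obj1), wooden(d), hot(d).
Round 2 fires (11), (12), giving stale(obj1), valid(d).
Round 3 fires (1), giving approved(obj1).
Round 4 fires (8), giving locked(d).
Closure: {active(obj1), approved(obj1), closed(obj1), cold(d), flagged(d), flies(obj1), green(d), has_feathers(obj1), hot(d), large(obj1), locked(d), mammal(obj1), penguin(obj1), red(obj1), small(d), stale(obj1), valid(d), wooden(d)} — 18 facts.

18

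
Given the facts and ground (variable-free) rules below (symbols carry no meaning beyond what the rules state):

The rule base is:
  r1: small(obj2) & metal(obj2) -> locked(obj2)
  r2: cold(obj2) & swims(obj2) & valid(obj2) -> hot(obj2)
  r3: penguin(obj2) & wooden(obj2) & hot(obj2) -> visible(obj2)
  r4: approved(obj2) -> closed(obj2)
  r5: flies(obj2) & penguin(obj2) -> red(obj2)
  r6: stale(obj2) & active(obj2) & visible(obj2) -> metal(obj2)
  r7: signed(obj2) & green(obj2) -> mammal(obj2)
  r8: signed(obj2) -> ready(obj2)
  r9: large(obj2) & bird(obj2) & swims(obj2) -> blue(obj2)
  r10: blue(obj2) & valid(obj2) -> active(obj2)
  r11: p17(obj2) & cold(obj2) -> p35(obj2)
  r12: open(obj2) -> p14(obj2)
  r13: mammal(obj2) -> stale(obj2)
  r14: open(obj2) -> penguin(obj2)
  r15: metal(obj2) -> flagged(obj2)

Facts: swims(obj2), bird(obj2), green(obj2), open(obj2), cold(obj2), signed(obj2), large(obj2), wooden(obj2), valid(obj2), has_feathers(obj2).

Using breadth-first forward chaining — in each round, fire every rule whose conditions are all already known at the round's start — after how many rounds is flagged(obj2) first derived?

Round 1 — r2, r7, r8, r9, r12, r14, derive hot(obj2), mammal(obj2), ready(obj2), blue(obj2), p14(obj2), penguin(obj2).
Round 2 — r3, r10, r13, derive visible(obj2), active(obj2), stale(obj2).
Round 3 — r6, derive metal(obj2).
Round 4 — r15, derive flagged(obj2).
flagged(obj2) first appears in round 4.

4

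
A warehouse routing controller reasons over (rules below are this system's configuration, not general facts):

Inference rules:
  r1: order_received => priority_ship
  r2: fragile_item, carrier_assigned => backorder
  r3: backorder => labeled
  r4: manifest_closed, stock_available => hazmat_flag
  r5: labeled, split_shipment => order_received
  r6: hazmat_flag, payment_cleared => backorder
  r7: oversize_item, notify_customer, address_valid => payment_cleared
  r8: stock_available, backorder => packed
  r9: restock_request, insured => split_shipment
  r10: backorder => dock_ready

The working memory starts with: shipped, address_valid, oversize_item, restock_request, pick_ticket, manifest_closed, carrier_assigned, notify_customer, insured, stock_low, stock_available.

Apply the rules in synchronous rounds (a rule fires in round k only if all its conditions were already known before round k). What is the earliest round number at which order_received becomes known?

Round 1 — r4, r7, r9, derive hazmat_flag, payment_cleared, split_shipment.
Round 2 — r6, derive backorder.
Round 3 — r3, r8, r10, derive labeled, packed, dock_ready.
Round 4 — r5, derive order_received.
order_received first appears in round 4.

4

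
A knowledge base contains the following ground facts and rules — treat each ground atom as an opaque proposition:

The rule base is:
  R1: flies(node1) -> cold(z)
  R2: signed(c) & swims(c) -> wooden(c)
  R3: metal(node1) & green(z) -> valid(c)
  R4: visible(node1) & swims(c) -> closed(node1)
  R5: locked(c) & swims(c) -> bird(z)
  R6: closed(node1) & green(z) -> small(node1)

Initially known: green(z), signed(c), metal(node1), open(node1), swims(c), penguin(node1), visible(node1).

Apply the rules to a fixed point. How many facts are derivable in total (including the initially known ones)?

Round 1: R2 [signed(c) & swims(c) -> wooden(c)]; R3 [metal(node1) & green(z) -> valid(c)]; R4 [visible(node1) & swims(c) -> closed(node1)]. New: wooden(c), valid(c), closed(node1).
Round 2: R6 [closed(node1) & green(z) -> small(node1)]. New: small(node1).
Closure: {closed(node1), green(z), metal(node1), open(node1), penguin(node1), signed(c), small(node1), swims(c), valid(c), visible(node1), wooden(c)} — 11 facts.

11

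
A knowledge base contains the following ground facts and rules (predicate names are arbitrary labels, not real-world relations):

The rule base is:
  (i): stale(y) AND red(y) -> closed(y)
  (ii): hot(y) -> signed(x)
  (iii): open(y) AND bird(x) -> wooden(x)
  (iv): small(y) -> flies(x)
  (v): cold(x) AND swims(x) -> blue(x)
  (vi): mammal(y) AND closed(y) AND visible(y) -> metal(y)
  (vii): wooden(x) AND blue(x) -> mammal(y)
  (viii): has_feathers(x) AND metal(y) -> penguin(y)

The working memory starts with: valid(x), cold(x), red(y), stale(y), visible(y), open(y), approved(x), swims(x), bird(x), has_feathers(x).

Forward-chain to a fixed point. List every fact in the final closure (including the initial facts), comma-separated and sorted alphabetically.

Round 1 fires (i), (iii), (v), giving closed(y), wooden(x), blue(x).
Round 2 fires (vii), giving mammal(y).
Round 3 fires (vi), giving metal(y).
Round 4 fires (viii), giving penguin(y).

approved(x), bird(x), blue(x), closed(y), cold(x), has_feathers(x), mammal(y), metal(y), open(y), penguin(y), red(y), stale(y), swims(x), valid(x), visible(y), wooden(x)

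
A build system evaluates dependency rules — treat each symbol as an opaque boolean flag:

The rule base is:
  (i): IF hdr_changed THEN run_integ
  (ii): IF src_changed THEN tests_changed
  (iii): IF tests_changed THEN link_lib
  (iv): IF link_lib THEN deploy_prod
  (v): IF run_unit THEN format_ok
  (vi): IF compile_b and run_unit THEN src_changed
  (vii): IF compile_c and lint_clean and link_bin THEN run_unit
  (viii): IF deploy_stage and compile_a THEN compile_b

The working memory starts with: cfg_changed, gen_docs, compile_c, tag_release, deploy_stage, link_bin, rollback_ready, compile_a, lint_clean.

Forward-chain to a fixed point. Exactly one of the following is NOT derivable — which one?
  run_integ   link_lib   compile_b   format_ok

Round 1 — (vii), (viii), derive run_unit, compile_b.
Round 2 — (v), (vi), derive format_ok, src_changed.
Round 3 — (ii), derive tests_changed.
Round 4 — (iii), derive link_lib.
Round 5 — (iv), derive deploy_prod.
Derived: compile_b (round 1), link_lib (round 4), format_ok (round 2). run_integ never appears in any round.

run_integ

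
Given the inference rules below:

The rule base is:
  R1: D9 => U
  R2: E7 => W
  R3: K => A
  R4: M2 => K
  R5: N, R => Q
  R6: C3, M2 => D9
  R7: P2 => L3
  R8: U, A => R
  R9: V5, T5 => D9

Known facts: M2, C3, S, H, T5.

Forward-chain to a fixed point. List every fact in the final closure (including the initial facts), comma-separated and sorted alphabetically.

Round 1: R4 [M2 => K]; R6 [C3, M2 => D9]. Adds K, D9.
Round 2: R1 [D9 => U]; R3 [K => A]. Adds U, A.
Round 3: R8 [U, A => R]. Adds R.

A, C3, D9, H, K, M2, R, S, T5, U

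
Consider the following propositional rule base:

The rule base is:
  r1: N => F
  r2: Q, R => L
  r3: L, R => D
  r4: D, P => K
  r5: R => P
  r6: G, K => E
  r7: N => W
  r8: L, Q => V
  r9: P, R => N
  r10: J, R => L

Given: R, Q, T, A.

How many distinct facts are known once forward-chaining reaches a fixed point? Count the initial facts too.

Round 1 fires r2, r5, giving L, P.
Round 2 fires r3, r8, r9, giving D, V, N.
Round 3 fires r1, r4, r7, giving F, K, W.
Closure: {A, D, F, K, L, N, P, Q, R, T, V, W} — 12 facts.

12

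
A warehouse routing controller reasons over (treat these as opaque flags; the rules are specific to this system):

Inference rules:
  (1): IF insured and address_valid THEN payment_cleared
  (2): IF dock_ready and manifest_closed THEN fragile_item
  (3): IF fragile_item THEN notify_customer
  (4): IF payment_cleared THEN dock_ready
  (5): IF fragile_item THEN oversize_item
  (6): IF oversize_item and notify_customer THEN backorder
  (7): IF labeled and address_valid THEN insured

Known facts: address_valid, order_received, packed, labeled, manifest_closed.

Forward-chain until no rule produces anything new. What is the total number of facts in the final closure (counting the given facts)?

[1] (7) [IF labeled and address_valid THEN insured]. ⇒ new: insured.
[2] (1) [IF insured and address_valid THEN payment_cleared]. ⇒ new: payment_cleared.
[3] (4) [IF payment_cleared THEN dock_ready]. ⇒ new: dock_ready.
[4] (2) [IF dock_ready and manifest_closed THEN fragile_item]. ⇒ new: fragile_item.
[5] (3) [IF fragile_item THEN notify_customer]; (5) [IF fragile_item THEN oversize_item]. ⇒ new: notify_customer, oversize_item.
[6] (6) [IF oversize_item and notify_customer THEN backorder]. ⇒ new: backorder.
Closure: {address_valid, backorder, dock_ready, fragile_item, insured, labeled, manifest_closed, notify_customer, order_received, oversize_item, packed, payment_cleared} — 12 facts.

12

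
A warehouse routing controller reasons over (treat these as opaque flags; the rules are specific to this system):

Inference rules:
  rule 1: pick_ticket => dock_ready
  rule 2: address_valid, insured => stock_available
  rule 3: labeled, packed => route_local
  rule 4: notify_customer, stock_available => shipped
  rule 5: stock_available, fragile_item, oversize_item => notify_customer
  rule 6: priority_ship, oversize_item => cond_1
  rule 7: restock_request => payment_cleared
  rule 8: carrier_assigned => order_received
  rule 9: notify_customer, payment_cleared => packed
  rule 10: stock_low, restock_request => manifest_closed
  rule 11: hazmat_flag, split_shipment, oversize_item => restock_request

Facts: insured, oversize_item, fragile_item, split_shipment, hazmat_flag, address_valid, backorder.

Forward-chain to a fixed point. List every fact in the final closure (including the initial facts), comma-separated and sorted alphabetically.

Round 1 — rule 2, rule 11, derive stock_available, restock_request.
Round 2 — rule 5, rule 7, derive notify_customer, payment_cleared.
Round 3 — rule 4, rule 9, derive shipped, packed.

address_valid, backorder, fragile_item, hazmat_flag, insured, notify_customer, oversize_item, packed, payment_cleared, restock_request, shipped, split_shipment, stock_available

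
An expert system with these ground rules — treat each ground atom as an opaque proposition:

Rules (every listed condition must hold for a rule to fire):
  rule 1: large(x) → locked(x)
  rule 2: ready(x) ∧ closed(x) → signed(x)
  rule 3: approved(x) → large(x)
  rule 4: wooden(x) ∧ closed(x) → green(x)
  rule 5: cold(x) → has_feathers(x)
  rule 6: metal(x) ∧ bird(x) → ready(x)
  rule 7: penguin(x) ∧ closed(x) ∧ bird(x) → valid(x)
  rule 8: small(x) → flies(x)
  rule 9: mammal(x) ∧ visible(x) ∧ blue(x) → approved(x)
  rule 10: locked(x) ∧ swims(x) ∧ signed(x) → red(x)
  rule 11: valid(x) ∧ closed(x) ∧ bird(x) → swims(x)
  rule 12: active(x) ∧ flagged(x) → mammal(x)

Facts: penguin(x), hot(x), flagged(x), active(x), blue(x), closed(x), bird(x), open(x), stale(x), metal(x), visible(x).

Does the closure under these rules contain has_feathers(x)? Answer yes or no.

Round 1 — rule 6, rule 7, rule 12, derive ready(x), valid(x), mammal(x).
Round 2 — rule 2, rule 9, rule 11, derive signed(x), approved(x), swims(x).
Round 3 — rule 3, derive large(x).
Round 4 — rule 1, derive locked(x).
Round 5 — rule 10, derive red(x).
Fixed point reached. has_feathers(x) is concluded only by rule 5; rule 5 needs cold(x) (never derived).

no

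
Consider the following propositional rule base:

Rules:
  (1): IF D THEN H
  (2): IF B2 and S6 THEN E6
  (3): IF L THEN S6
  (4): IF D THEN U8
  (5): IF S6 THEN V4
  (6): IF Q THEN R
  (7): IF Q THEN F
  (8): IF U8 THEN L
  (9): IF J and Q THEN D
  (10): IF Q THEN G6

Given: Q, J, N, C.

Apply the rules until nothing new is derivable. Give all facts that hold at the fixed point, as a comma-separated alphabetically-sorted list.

Round 1 — (6), (7), (9), (10), derive R, F, D, G6.
Round 2 — (1), (4), derive H, U8.
Round 3 — (8), derive L.
Round 4 — (3), derive S6.
Round 5 — (5), derive V4.

C, D, F, G6, H, J, L, N, Q, R, S6, U8, V4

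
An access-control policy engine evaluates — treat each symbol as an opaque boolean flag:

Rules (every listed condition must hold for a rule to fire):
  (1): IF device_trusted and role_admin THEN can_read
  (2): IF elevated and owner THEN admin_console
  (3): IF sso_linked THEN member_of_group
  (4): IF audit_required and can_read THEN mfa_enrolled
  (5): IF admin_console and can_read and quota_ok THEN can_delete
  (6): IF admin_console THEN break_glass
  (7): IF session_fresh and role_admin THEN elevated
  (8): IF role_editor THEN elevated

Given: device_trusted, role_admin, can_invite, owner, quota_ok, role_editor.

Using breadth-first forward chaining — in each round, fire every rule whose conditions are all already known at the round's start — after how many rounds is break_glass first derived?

3

Round 1: (1) [IF device_trusted and role_admin THEN can_read]; (8) [IF role_editor THEN elevated]. New: can_read, elevated.
Round 2: (2) [IF elevated and owner THEN admin_console]. New: admin_console.
Round 3: (5) [IF admin_console and can_read and quota_ok THEN can_delete]; (6) [IF admin_console THEN break_glass]. New: can_delete, break_glass.
break_glass first appears in round 3.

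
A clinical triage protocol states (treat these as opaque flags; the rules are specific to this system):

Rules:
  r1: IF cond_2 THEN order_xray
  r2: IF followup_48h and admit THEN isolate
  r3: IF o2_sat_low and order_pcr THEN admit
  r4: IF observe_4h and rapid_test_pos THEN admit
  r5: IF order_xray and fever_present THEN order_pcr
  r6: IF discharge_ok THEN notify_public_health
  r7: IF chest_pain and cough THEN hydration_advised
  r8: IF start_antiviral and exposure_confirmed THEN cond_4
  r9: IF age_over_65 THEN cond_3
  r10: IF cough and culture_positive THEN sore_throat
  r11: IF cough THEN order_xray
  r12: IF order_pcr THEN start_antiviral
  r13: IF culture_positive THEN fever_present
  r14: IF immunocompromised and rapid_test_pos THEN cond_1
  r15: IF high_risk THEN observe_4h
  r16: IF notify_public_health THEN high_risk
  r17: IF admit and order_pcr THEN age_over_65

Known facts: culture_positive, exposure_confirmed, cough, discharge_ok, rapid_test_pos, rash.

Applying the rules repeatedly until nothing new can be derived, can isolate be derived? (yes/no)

[1] r6 [IF discharge_ok THEN notify_public_health]; r10 [IF cough and culture_positive THEN sore_throat]; r11 [IF cough THEN order_xray]; r13 [IF culture_positive THEN fever_present]. ⇒ new: notify_public_health, sore_throat, order_xray, fever_present.
[2] r5 [IF order_xray and fever_present THEN order_pcr]; r16 [IF notify_public_health THEN high_risk]. ⇒ new: order_pcr, high_risk.
[3] r12 [IF order_pcr THEN start_antiviral]; r15 [IF high_risk THEN observe_4h]. ⇒ new: start_antiviral, observe_4h.
[4] r4 [IF observe_4h and rapid_test_pos THEN admit]; r8 [IF start_antiviral and exposure_confirmed THEN cond_4]. ⇒ new: admit, cond_4.
[5] r17 [IF admit and order_pcr THEN age_over_65]. ⇒ new: age_over_65.
[6] r9 [IF age_over_65 THEN cond_3]. ⇒ new: cond_3.
Fixed point reached. isolate is concluded only by r2; r2 needs followup_48h (never derived).

no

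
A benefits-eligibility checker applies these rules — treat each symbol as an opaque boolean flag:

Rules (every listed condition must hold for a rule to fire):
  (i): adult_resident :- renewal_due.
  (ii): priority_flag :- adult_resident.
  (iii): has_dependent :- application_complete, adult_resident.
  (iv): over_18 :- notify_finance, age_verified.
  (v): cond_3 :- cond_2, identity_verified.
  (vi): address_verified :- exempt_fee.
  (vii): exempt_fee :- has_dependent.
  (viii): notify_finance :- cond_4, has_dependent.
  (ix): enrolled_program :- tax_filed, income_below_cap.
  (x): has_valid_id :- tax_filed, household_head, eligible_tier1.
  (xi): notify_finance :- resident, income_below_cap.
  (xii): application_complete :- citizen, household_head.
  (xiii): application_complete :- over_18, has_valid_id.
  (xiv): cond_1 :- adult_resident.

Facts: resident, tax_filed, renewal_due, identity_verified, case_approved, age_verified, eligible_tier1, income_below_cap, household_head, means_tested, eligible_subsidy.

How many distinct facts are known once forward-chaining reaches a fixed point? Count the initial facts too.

22

Round 1: (i) [adult_resident :- renewal_due.]; (ix) [enrolled_program :- tax_filed, income_below_cap.]; (x) [has_valid_id :- tax_filed, household_head, eligible_tier1.]; (xi) [notify_finance :- resident, income_below_cap.]. Adds adult_resident, enrolled_program, has_valid_id, notify_finance.
Round 2: (ii) [priority_flag :- adult_resident.]; (iv) [over_18 :- notify_finance, age_verified.]; (xiv) [cond_1 :- adult_resident.]. Adds priority_flag, over_18, cond_1.
Round 3: (xiii) [application_complete :- over_18, has_valid_id.]. Adds application_complete.
Round 4: (iii) [has_dependent :- application_complete, adult_resident.]. Adds has_dependent.
Round 5: (vii) [exempt_fee :- has_dependent.]. Adds exempt_fee.
Round 6: (vi) [address_verified :- exempt_fee.]. Adds address_verified.
Closure: {address_verified, adult_resident, age_verified, application_complete, case_approved, cond_1, eligible_subsidy, eligible_tier1, enrolled_program, exempt_fee, has_dependent, has_valid_id, household_head, identity_verified, income_below_cap, means_tested, notify_finance, over_18, priority_flag, renewal_due, resident, tax_filed} — 22 facts.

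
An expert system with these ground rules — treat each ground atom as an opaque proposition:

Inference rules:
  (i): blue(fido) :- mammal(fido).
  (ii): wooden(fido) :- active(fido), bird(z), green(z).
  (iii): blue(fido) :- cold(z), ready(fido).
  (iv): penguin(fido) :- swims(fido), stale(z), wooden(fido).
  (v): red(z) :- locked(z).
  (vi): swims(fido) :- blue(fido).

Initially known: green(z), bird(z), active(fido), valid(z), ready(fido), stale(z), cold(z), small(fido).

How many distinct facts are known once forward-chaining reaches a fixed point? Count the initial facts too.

12

Round 1: (ii) [wooden(fido) :- active(fido), bird(z), green(z).]; (iii) [blue(fido) :- cold(z), ready(fido).]. New: wooden(fido), blue(fido).
Round 2: (vi) [swims(fido) :- blue(fido).]. New: swims(fido).
Round 3: (iv) [penguin(fido) :- swims(fido), stale(z), wooden(fido).]. New: penguin(fido).
Closure: {active(fido), bird(z), blue(fido), cold(z), green(z), penguin(fido), ready(fido), small(fido), stale(z), swims(fido), valid(z), wooden(fido)} — 12 facts.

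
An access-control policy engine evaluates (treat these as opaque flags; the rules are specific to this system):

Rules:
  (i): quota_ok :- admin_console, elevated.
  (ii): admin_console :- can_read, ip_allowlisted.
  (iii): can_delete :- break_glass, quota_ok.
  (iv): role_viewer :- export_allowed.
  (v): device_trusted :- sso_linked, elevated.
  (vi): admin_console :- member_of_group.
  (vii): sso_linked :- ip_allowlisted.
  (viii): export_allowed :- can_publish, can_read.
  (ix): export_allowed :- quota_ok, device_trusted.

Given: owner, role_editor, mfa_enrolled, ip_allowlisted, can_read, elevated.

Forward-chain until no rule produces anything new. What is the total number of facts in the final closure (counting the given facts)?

[1] (ii) [admin_console :- can_read, ip_allowlisted.]; (vii) [sso_linked :- ip_allowlisted.]. ⇒ new: admin_console, sso_linked.
[2] (i) [quota_ok :- admin_console, elevated.]; (v) [device_trusted :- sso_linked, elevated.]. ⇒ new: quota_ok, device_trusted.
[3] (ix) [export_allowed :- quota_ok, device_trusted.]. ⇒ new: export_allowed.
[4] (iv) [role_viewer :- export_allowed.]. ⇒ new: role_viewer.
Closure: {admin_console, can_read, device_trusted, elevated, export_allowed, ip_allowlisted, mfa_enrolled, owner, quota_ok, role_editor, role_viewer, sso_linked} — 12 facts.

12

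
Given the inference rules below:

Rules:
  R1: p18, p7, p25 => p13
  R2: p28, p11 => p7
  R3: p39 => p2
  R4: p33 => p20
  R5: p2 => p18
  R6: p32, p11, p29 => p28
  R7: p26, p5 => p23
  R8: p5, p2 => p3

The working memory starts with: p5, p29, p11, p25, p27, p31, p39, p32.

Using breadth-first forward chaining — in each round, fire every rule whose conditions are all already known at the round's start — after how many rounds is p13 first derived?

Round 1 — R3, R6, derive p2, p28.
Round 2 — R2, R5, R8, derive p7, p18, p3.
Round 3 — R1, derive p13.
p13 first appears in round 3.

3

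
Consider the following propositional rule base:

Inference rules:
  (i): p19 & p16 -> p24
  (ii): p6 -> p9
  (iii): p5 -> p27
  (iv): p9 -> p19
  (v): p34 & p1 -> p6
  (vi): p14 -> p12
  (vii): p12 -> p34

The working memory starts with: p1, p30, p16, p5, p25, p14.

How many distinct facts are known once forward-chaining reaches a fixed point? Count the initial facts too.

[1] (iii) [p5 -> p27]; (vi) [p14 -> p12]. ⇒ new: p27, p12.
[2] (vii) [p12 -> p34]. ⇒ new: p34.
[3] (v) [p34 & p1 -> p6]. ⇒ new: p6.
[4] (ii) [p6 -> p9]. ⇒ new: p9.
[5] (iv) [p9 -> p19]. ⇒ new: p19.
[6] (i) [p19 & p16 -> p24]. ⇒ new: p24.
Closure: {p1, p12, p14, p16, p19, p24, p25, p27, p30, p34, p5, p6, p9} — 13 facts.

13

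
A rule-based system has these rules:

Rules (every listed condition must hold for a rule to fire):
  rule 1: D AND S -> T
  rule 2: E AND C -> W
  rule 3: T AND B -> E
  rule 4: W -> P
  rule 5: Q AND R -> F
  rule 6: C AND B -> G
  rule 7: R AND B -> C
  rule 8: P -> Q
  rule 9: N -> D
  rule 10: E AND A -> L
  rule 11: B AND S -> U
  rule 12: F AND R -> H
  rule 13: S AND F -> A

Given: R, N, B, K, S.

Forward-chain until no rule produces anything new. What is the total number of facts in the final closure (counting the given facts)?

18

Round 1 — rule 7, rule 9, rule 11, derive C, D, U.
Round 2 — rule 1, rule 6, derive T, G.
Round 3 — rule 3, derive E.
Round 4 — rule 2, derive W.
Round 5 — rule 4, derive P.
Round 6 — rule 8, derive Q.
Round 7 — rule 5, derive F.
Round 8 — rule 12, rule 13, derive H, A.
Round 9 — rule 10, derive L.
Closure: {A, B, C, D, E, F, G, H, K, L, N, P, Q, R, S, T, U, W} — 18 facts.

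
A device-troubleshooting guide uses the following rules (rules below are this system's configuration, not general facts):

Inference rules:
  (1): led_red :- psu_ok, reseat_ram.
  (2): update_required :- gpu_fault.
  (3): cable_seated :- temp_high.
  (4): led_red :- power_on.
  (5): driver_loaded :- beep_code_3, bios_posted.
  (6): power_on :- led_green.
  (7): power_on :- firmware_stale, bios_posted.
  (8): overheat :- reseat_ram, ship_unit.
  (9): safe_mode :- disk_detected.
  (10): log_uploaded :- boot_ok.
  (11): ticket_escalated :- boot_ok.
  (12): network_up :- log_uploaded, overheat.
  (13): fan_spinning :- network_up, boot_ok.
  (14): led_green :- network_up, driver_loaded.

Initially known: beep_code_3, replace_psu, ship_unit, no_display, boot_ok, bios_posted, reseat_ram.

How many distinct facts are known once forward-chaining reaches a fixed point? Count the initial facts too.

16

Round 1: (5) [driver_loaded :- beep_code_3, bios_posted.]; (8) [overheat :- reseat_ram, ship_unit.]; (10) [log_uploaded :- boot_ok.]; (11) [ticket_escalated :- boot_ok.]. New: driver_loaded, overheat, log_uploaded, ticket_escalated.
Round 2: (12) [network_up :- log_uploaded, overheat.]. New: network_up.
Round 3: (13) [fan_spinning :- network_up, boot_ok.]; (14) [led_green :- network_up, driver_loaded.]. New: fan_spinning, led_green.
Round 4: (6) [power_on :- led_green.]. New: power_on.
Round 5: (4) [led_red :- power_on.]. New: led_red.
Closure: {beep_code_3, bios_posted, boot_ok, driver_loaded, fan_spinning, led_green, led_red, log_uploaded, network_up, no_display, overheat, power_on, replace_psu, reseat_ram, ship_unit, ticket_escalated} — 16 facts.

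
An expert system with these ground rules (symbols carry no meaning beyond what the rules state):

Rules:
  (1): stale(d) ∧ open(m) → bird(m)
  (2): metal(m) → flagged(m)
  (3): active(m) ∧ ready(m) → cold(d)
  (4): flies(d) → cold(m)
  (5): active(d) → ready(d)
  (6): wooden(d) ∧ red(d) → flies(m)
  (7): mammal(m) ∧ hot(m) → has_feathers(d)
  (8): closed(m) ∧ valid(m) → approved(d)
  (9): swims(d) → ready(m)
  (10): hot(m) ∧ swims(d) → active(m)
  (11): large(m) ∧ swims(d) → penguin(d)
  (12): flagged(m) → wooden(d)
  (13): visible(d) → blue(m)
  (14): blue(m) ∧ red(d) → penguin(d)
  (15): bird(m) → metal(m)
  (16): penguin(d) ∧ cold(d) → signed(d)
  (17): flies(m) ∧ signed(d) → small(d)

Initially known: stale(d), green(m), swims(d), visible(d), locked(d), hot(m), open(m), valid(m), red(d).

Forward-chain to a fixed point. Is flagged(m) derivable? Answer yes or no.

Round 1 — (1), (9), (10), (13), derive bird(m), ready(m), active(m), blue(m).
Round 2 — (3), (14), (15), derive cold(d), penguin(d), metal(m).
Round 3 — (2), (16), derive flagged(m), signed(d).
Round 4 — (12), derive wooden(d).
Round 5 — (6), derive flies(m).
Round 6 — (17), derive small(d).
flagged(m) appears in round 3, so it is derivable.

yes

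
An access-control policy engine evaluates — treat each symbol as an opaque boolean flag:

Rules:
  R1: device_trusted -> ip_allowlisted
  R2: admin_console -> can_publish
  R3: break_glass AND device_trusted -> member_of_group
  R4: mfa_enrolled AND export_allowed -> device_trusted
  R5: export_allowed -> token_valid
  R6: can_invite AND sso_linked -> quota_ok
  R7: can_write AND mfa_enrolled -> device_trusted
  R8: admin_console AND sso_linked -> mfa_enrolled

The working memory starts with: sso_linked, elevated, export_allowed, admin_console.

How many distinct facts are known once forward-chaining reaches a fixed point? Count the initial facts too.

Round 1: R2 [admin_console -> can_publish]; R5 [export_allowed -> token_valid]; R8 [admin_console AND sso_linked -> mfa_enrolled]. New: can_publish, token_valid, mfa_enrolled.
Round 2: R4 [mfa_enrolled AND export_allowed -> device_trusted]. New: device_trusted.
Round 3: R1 [device_trusted -> ip_allowlisted]. New: ip_allowlisted.
Closure: {admin_console, can_publish, device_trusted, elevated, export_allowed, ip_allowlisted, mfa_enrolled, sso_linked, token_valid} — 9 facts.

9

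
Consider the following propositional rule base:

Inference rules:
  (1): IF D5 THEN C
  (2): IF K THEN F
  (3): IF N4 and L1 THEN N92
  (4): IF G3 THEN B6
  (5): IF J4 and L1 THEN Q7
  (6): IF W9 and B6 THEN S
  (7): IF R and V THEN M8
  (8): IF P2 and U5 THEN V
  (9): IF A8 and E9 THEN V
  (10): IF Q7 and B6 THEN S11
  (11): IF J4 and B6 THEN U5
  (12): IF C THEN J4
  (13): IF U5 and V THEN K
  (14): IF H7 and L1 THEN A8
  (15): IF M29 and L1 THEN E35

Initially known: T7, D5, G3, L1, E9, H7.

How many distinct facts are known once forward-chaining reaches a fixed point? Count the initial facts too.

16

Round 1 fires (1), (4), (14), giving C, B6, A8.
Round 2 fires (9), (12), giving V, J4.
Round 3 fires (5), (11), giving Q7, U5.
Round 4 fires (10), (13), giving S11, K.
Round 5 fires (2), giving F.
Closure: {A8, B6, C, D5, E9, F, G3, H7, J4, K, L1, Q7, S11, T7, U5, V} — 16 facts.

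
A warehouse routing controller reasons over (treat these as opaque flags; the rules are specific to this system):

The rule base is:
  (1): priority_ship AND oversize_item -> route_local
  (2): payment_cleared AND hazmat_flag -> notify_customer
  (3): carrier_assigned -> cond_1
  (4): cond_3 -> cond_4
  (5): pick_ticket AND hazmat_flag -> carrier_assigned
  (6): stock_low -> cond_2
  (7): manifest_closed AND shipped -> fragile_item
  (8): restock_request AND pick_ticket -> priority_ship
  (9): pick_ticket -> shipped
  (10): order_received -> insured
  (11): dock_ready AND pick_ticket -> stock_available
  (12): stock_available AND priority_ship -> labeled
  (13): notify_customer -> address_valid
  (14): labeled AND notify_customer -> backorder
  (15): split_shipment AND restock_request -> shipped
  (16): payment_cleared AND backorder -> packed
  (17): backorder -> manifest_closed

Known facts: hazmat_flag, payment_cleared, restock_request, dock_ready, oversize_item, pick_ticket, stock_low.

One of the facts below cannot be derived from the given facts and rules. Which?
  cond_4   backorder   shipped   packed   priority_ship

[1] (2) [payment_cleared AND hazmat_flag -> notify_customer]; (5) [pick_ticket AND hazmat_flag -> carrier_assigned]; (6) [stock_low -> cond_2]; (8) [restock_request AND pick_ticket -> priority_ship]; (9) [pick_ticket -> shipped]; (11) [dock_ready AND pick_ticket -> stock_available]. ⇒ new: notify_customer, carrier_assigned, cond_2, priority_ship, shipped, stock_available.
[2] (1) [priority_ship AND oversize_item -> route_local]; (3) [carrier_assigned -> cond_1]; (12) [stock_available AND priority_ship -> labeled]; (13) [notify_customer -> address_valid]. ⇒ new: route_local, cond_1, labeled, address_valid.
[3] (14) [labeled AND notify_customer -> backorder]. ⇒ new: backorder.
[4] (16) [payment_cleared AND backorder -> packed]; (17) [backorder -> manifest_closed]. ⇒ new: packed, manifest_closed.
[5] (7) [manifest_closed AND shipped -> fragile_item]. ⇒ new: fragile_item.
Derived: packed (round 4), priority_ship (round 1), backorder (round 3), shipped (round 1). cond_4 never appears in any round.

cond_4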